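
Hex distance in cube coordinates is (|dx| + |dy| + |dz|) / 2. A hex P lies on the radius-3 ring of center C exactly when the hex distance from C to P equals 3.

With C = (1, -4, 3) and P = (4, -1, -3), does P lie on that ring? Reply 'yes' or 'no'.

|px - cx| = |4 - 1| = 3
|py - cy| = |-1 - (-4)| = 3
|pz - cz| = |-3 - 3| = 6
distance = (3+3+6)/2 = 12/2 = 6
radius = 3; distance != radius -> no

Answer: no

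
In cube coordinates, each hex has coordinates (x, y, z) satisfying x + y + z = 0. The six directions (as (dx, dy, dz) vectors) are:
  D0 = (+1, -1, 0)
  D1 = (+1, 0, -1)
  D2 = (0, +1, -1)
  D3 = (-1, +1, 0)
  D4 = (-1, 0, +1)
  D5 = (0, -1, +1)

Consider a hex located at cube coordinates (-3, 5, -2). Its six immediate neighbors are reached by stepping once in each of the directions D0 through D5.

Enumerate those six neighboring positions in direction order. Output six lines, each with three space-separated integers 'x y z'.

Answer: -2 4 -2
-2 5 -3
-3 6 -3
-4 6 -2
-4 5 -1
-3 4 -1

Derivation:
Center: (-3, 5, -2). Add each direction:
  D0: (-3, 5, -2) + (1, -1, 0) = (-2, 4, -2)
  D1: (-3, 5, -2) + (1, 0, -1) = (-2, 5, -3)
  D2: (-3, 5, -2) + (0, 1, -1) = (-3, 6, -3)
  D3: (-3, 5, -2) + (-1, 1, 0) = (-4, 6, -2)
  D4: (-3, 5, -2) + (-1, 0, 1) = (-4, 5, -1)
  D5: (-3, 5, -2) + (0, -1, 1) = (-3, 4, -1)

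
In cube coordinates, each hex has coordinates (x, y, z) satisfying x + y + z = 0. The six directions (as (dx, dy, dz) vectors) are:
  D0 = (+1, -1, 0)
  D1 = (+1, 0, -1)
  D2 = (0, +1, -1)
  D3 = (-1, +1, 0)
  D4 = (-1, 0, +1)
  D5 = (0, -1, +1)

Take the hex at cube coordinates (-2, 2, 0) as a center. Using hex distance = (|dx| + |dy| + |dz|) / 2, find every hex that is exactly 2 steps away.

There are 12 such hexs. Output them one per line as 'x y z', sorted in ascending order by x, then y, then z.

Walk ring at distance 2 from (-2, 2, 0):
Start at center + D4*2 = (-4, 2, 2)
  hex 0: (-4, 2, 2)
  hex 1: (-3, 1, 2)
  hex 2: (-2, 0, 2)
  hex 3: (-1, 0, 1)
  hex 4: (0, 0, 0)
  hex 5: (0, 1, -1)
  hex 6: (0, 2, -2)
  hex 7: (-1, 3, -2)
  hex 8: (-2, 4, -2)
  hex 9: (-3, 4, -1)
  hex 10: (-4, 4, 0)
  hex 11: (-4, 3, 1)
Sorted: 12 hexes.

Answer: -4 2 2
-4 3 1
-4 4 0
-3 1 2
-3 4 -1
-2 0 2
-2 4 -2
-1 0 1
-1 3 -2
0 0 0
0 1 -1
0 2 -2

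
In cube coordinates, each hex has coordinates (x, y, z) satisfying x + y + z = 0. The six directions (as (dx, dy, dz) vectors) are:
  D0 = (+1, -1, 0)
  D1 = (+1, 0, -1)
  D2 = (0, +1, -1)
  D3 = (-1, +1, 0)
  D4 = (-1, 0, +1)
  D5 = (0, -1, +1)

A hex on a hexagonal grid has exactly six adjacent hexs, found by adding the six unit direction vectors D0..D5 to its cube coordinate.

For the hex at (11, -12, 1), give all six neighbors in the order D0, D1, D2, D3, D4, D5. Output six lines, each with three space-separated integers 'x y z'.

Center: (11, -12, 1). Add each direction:
  D0: (11, -12, 1) + (1, -1, 0) = (12, -13, 1)
  D1: (11, -12, 1) + (1, 0, -1) = (12, -12, 0)
  D2: (11, -12, 1) + (0, 1, -1) = (11, -11, 0)
  D3: (11, -12, 1) + (-1, 1, 0) = (10, -11, 1)
  D4: (11, -12, 1) + (-1, 0, 1) = (10, -12, 2)
  D5: (11, -12, 1) + (0, -1, 1) = (11, -13, 2)

Answer: 12 -13 1
12 -12 0
11 -11 0
10 -11 1
10 -12 2
11 -13 2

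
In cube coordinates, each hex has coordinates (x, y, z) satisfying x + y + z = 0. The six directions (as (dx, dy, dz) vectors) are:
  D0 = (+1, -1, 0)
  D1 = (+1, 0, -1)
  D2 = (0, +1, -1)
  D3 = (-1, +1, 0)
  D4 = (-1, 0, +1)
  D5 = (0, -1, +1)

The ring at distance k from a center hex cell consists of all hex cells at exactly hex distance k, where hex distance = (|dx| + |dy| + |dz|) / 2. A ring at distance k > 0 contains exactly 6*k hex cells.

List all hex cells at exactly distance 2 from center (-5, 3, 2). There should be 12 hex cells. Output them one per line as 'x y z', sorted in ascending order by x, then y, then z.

Walk ring at distance 2 from (-5, 3, 2):
Start at center + D4*2 = (-7, 3, 4)
  hex 0: (-7, 3, 4)
  hex 1: (-6, 2, 4)
  hex 2: (-5, 1, 4)
  hex 3: (-4, 1, 3)
  hex 4: (-3, 1, 2)
  hex 5: (-3, 2, 1)
  hex 6: (-3, 3, 0)
  hex 7: (-4, 4, 0)
  hex 8: (-5, 5, 0)
  hex 9: (-6, 5, 1)
  hex 10: (-7, 5, 2)
  hex 11: (-7, 4, 3)
Sorted: 12 hexes.

Answer: -7 3 4
-7 4 3
-7 5 2
-6 2 4
-6 5 1
-5 1 4
-5 5 0
-4 1 3
-4 4 0
-3 1 2
-3 2 1
-3 3 0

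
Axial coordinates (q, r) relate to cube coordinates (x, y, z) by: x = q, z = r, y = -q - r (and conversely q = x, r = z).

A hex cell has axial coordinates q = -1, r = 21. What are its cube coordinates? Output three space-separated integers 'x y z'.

x = q = -1
z = r = 21
y = -x - z = -(-1) - (21) = -20

Answer: -1 -20 21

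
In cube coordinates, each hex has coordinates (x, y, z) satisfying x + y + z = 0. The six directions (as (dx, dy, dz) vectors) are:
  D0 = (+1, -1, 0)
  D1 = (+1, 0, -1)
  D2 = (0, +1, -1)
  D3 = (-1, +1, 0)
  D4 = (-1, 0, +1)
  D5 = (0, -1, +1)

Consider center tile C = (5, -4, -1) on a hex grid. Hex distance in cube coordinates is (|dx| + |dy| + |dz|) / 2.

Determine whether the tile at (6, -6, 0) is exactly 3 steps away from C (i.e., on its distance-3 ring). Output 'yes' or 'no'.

|px - cx| = |6 - 5| = 1
|py - cy| = |-6 - (-4)| = 2
|pz - cz| = |0 - (-1)| = 1
distance = (1+2+1)/2 = 4/2 = 2
radius = 3; distance != radius -> no

Answer: no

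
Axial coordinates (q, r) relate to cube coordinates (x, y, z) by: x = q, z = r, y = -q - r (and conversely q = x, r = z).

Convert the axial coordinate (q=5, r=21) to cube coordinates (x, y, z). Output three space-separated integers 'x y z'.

Answer: 5 -26 21

Derivation:
x = q = 5
z = r = 21
y = -x - z = -(5) - (21) = -26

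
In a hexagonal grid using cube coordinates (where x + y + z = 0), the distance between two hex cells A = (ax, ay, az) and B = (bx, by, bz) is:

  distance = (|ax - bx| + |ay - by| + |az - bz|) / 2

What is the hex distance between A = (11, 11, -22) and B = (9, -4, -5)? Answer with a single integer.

|ax - bx| = |11 - 9| = 2
|ay - by| = |11 - (-4)| = 15
|az - bz| = |-22 - (-5)| = 17
distance = (2 + 15 + 17) / 2 = 34 / 2 = 17

Answer: 17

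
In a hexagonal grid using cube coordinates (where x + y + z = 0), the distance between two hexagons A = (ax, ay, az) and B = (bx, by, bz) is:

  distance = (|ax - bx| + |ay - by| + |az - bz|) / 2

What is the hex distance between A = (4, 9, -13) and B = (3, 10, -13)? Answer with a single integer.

Answer: 1

Derivation:
|ax - bx| = |4 - 3| = 1
|ay - by| = |9 - 10| = 1
|az - bz| = |-13 - (-13)| = 0
distance = (1 + 1 + 0) / 2 = 2 / 2 = 1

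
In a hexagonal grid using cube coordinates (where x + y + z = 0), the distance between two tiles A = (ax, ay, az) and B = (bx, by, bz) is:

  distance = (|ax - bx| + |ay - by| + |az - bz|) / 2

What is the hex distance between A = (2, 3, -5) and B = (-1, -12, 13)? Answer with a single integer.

Answer: 18

Derivation:
|ax - bx| = |2 - (-1)| = 3
|ay - by| = |3 - (-12)| = 15
|az - bz| = |-5 - 13| = 18
distance = (3 + 15 + 18) / 2 = 36 / 2 = 18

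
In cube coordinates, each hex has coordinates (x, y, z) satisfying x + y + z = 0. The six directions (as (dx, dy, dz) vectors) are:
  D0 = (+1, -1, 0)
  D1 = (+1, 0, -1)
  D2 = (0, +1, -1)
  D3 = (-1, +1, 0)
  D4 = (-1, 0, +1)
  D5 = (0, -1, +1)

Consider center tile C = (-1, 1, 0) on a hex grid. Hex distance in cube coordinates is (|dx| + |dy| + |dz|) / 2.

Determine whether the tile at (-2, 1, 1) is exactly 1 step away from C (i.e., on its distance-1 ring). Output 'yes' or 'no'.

Answer: yes

Derivation:
|px - cx| = |-2 - (-1)| = 1
|py - cy| = |1 - 1| = 0
|pz - cz| = |1 - 0| = 1
distance = (1+0+1)/2 = 2/2 = 1
radius = 1; distance == radius -> yes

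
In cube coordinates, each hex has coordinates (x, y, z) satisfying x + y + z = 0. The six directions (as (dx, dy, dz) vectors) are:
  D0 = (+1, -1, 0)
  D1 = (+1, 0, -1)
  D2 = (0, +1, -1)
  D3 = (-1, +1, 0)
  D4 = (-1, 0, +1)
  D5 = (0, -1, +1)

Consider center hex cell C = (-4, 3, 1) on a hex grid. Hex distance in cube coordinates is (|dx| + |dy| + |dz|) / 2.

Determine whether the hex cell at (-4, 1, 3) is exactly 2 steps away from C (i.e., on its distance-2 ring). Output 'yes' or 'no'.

Answer: yes

Derivation:
|px - cx| = |-4 - (-4)| = 0
|py - cy| = |1 - 3| = 2
|pz - cz| = |3 - 1| = 2
distance = (0+2+2)/2 = 4/2 = 2
radius = 2; distance == radius -> yes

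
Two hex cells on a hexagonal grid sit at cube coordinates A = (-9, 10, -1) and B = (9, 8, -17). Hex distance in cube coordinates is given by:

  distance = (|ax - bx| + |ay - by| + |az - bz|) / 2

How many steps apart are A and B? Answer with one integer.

Answer: 18

Derivation:
|ax - bx| = |-9 - 9| = 18
|ay - by| = |10 - 8| = 2
|az - bz| = |-1 - (-17)| = 16
distance = (18 + 2 + 16) / 2 = 36 / 2 = 18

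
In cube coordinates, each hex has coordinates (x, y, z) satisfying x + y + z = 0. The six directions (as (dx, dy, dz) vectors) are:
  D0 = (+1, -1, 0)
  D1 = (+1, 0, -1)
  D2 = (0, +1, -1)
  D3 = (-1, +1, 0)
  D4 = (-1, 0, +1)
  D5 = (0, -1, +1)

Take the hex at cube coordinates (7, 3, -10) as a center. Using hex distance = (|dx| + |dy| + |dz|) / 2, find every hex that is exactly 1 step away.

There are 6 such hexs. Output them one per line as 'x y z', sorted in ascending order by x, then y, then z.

Answer: 6 3 -9
6 4 -10
7 2 -9
7 4 -11
8 2 -10
8 3 -11

Derivation:
Walk ring at distance 1 from (7, 3, -10):
Start at center + D4*1 = (6, 3, -9)
  hex 0: (6, 3, -9)
  hex 1: (7, 2, -9)
  hex 2: (8, 2, -10)
  hex 3: (8, 3, -11)
  hex 4: (7, 4, -11)
  hex 5: (6, 4, -10)
Sorted: 6 hexes.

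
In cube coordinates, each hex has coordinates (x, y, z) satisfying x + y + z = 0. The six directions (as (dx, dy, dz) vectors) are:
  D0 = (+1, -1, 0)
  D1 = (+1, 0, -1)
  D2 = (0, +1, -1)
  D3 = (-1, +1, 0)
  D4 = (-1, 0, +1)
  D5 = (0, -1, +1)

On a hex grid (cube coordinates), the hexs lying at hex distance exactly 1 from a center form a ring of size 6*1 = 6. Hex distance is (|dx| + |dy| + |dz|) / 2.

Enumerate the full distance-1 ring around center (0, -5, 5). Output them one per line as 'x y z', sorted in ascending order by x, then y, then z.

Walk ring at distance 1 from (0, -5, 5):
Start at center + D4*1 = (-1, -5, 6)
  hex 0: (-1, -5, 6)
  hex 1: (0, -6, 6)
  hex 2: (1, -6, 5)
  hex 3: (1, -5, 4)
  hex 4: (0, -4, 4)
  hex 5: (-1, -4, 5)
Sorted: 6 hexes.

Answer: -1 -5 6
-1 -4 5
0 -6 6
0 -4 4
1 -6 5
1 -5 4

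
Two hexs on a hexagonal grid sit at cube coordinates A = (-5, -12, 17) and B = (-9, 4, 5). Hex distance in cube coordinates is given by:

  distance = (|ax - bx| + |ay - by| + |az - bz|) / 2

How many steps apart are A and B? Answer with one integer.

|ax - bx| = |-5 - (-9)| = 4
|ay - by| = |-12 - 4| = 16
|az - bz| = |17 - 5| = 12
distance = (4 + 16 + 12) / 2 = 32 / 2 = 16

Answer: 16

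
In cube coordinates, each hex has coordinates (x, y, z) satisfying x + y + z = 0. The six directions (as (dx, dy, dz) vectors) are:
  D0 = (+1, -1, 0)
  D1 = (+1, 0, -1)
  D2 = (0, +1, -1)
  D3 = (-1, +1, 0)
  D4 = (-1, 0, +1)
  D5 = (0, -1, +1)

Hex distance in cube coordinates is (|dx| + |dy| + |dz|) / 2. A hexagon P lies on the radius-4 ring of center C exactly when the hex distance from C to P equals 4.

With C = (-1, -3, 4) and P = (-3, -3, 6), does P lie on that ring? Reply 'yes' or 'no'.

Answer: no

Derivation:
|px - cx| = |-3 - (-1)| = 2
|py - cy| = |-3 - (-3)| = 0
|pz - cz| = |6 - 4| = 2
distance = (2+0+2)/2 = 4/2 = 2
radius = 4; distance != radius -> no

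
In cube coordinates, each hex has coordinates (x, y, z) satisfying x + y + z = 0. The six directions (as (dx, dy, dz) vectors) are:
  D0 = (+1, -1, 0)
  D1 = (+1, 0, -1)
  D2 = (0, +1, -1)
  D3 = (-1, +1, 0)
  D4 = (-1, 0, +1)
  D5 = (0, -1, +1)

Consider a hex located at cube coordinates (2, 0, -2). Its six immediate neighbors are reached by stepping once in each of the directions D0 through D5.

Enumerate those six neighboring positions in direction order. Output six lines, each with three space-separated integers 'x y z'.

Answer: 3 -1 -2
3 0 -3
2 1 -3
1 1 -2
1 0 -1
2 -1 -1

Derivation:
Center: (2, 0, -2). Add each direction:
  D0: (2, 0, -2) + (1, -1, 0) = (3, -1, -2)
  D1: (2, 0, -2) + (1, 0, -1) = (3, 0, -3)
  D2: (2, 0, -2) + (0, 1, -1) = (2, 1, -3)
  D3: (2, 0, -2) + (-1, 1, 0) = (1, 1, -2)
  D4: (2, 0, -2) + (-1, 0, 1) = (1, 0, -1)
  D5: (2, 0, -2) + (0, -1, 1) = (2, -1, -1)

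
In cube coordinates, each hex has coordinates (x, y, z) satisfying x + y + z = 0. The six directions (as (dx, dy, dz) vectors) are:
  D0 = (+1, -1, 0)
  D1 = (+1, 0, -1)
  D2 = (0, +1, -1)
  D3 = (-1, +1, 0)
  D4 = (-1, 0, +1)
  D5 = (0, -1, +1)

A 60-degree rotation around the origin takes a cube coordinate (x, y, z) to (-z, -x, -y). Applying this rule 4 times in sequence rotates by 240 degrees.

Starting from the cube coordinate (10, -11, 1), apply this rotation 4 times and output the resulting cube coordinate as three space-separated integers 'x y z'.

Answer: 1 10 -11

Derivation:
Start: (10, -11, 1)
Step 1: (10, -11, 1) -> (-(1), -(10), -(-11)) = (-1, -10, 11)
Step 2: (-1, -10, 11) -> (-(11), -(-1), -(-10)) = (-11, 1, 10)
Step 3: (-11, 1, 10) -> (-(10), -(-11), -(1)) = (-10, 11, -1)
Step 4: (-10, 11, -1) -> (-(-1), -(-10), -(11)) = (1, 10, -11)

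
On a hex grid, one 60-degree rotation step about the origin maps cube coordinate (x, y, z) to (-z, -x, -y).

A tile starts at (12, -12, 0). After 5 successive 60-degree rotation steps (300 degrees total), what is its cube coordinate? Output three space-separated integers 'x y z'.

Answer: 12 0 -12

Derivation:
Start: (12, -12, 0)
Step 1: (12, -12, 0) -> (-(0), -(12), -(-12)) = (0, -12, 12)
Step 2: (0, -12, 12) -> (-(12), -(0), -(-12)) = (-12, 0, 12)
Step 3: (-12, 0, 12) -> (-(12), -(-12), -(0)) = (-12, 12, 0)
Step 4: (-12, 12, 0) -> (-(0), -(-12), -(12)) = (0, 12, -12)
Step 5: (0, 12, -12) -> (-(-12), -(0), -(12)) = (12, 0, -12)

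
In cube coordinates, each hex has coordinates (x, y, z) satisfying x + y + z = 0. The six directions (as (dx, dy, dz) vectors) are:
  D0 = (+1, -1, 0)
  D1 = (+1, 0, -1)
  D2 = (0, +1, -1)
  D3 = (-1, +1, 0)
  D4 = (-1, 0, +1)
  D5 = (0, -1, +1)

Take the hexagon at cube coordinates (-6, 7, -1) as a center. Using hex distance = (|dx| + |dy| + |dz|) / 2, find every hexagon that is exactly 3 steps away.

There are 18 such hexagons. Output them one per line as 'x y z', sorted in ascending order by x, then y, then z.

Walk ring at distance 3 from (-6, 7, -1):
Start at center + D4*3 = (-9, 7, 2)
  hex 0: (-9, 7, 2)
  hex 1: (-8, 6, 2)
  hex 2: (-7, 5, 2)
  hex 3: (-6, 4, 2)
  hex 4: (-5, 4, 1)
  hex 5: (-4, 4, 0)
  hex 6: (-3, 4, -1)
  hex 7: (-3, 5, -2)
  hex 8: (-3, 6, -3)
  hex 9: (-3, 7, -4)
  hex 10: (-4, 8, -4)
  hex 11: (-5, 9, -4)
  hex 12: (-6, 10, -4)
  hex 13: (-7, 10, -3)
  hex 14: (-8, 10, -2)
  hex 15: (-9, 10, -1)
  hex 16: (-9, 9, 0)
  hex 17: (-9, 8, 1)
Sorted: 18 hexes.

Answer: -9 7 2
-9 8 1
-9 9 0
-9 10 -1
-8 6 2
-8 10 -2
-7 5 2
-7 10 -3
-6 4 2
-6 10 -4
-5 4 1
-5 9 -4
-4 4 0
-4 8 -4
-3 4 -1
-3 5 -2
-3 6 -3
-3 7 -4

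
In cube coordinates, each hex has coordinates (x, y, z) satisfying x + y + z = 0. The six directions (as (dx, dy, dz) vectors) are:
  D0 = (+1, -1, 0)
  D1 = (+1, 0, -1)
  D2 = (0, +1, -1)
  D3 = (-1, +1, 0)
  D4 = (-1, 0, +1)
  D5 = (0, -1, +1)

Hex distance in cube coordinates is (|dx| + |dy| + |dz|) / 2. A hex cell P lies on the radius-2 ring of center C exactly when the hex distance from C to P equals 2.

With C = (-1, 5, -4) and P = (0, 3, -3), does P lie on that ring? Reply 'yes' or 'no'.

Answer: yes

Derivation:
|px - cx| = |0 - (-1)| = 1
|py - cy| = |3 - 5| = 2
|pz - cz| = |-3 - (-4)| = 1
distance = (1+2+1)/2 = 4/2 = 2
radius = 2; distance == radius -> yes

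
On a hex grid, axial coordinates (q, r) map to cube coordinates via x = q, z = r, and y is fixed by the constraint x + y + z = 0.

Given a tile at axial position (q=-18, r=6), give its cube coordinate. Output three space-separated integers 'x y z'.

Answer: -18 12 6

Derivation:
x = q = -18
z = r = 6
y = -x - z = -(-18) - (6) = 12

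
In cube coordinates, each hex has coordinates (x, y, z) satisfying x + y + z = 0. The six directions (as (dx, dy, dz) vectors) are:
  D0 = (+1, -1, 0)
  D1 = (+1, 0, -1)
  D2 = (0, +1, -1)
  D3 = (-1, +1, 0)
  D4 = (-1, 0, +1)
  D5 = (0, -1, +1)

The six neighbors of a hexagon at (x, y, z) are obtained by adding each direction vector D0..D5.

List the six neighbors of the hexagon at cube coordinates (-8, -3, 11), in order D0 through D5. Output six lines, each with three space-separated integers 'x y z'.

Center: (-8, -3, 11). Add each direction:
  D0: (-8, -3, 11) + (1, -1, 0) = (-7, -4, 11)
  D1: (-8, -3, 11) + (1, 0, -1) = (-7, -3, 10)
  D2: (-8, -3, 11) + (0, 1, -1) = (-8, -2, 10)
  D3: (-8, -3, 11) + (-1, 1, 0) = (-9, -2, 11)
  D4: (-8, -3, 11) + (-1, 0, 1) = (-9, -3, 12)
  D5: (-8, -3, 11) + (0, -1, 1) = (-8, -4, 12)

Answer: -7 -4 11
-7 -3 10
-8 -2 10
-9 -2 11
-9 -3 12
-8 -4 12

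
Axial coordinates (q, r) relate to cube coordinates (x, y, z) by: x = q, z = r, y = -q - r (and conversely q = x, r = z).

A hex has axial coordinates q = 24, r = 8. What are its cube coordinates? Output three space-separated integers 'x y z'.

x = q = 24
z = r = 8
y = -x - z = -(24) - (8) = -32

Answer: 24 -32 8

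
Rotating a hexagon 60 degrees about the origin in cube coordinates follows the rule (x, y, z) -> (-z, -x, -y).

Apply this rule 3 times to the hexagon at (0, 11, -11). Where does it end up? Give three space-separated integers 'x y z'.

Answer: 0 -11 11

Derivation:
Start: (0, 11, -11)
Step 1: (0, 11, -11) -> (-(-11), -(0), -(11)) = (11, 0, -11)
Step 2: (11, 0, -11) -> (-(-11), -(11), -(0)) = (11, -11, 0)
Step 3: (11, -11, 0) -> (-(0), -(11), -(-11)) = (0, -11, 11)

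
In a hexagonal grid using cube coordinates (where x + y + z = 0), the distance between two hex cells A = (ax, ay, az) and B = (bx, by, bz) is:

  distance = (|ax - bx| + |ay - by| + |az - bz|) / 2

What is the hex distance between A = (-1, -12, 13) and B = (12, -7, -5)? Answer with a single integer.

Answer: 18

Derivation:
|ax - bx| = |-1 - 12| = 13
|ay - by| = |-12 - (-7)| = 5
|az - bz| = |13 - (-5)| = 18
distance = (13 + 5 + 18) / 2 = 36 / 2 = 18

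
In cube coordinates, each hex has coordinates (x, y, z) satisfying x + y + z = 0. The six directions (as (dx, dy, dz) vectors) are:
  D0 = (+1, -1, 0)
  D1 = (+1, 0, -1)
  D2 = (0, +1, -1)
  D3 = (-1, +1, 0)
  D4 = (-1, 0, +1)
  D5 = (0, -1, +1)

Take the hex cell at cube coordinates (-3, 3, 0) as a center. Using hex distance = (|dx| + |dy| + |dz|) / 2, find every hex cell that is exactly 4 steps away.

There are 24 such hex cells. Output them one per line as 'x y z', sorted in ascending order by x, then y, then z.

Answer: -7 3 4
-7 4 3
-7 5 2
-7 6 1
-7 7 0
-6 2 4
-6 7 -1
-5 1 4
-5 7 -2
-4 0 4
-4 7 -3
-3 -1 4
-3 7 -4
-2 -1 3
-2 6 -4
-1 -1 2
-1 5 -4
0 -1 1
0 4 -4
1 -1 0
1 0 -1
1 1 -2
1 2 -3
1 3 -4

Derivation:
Walk ring at distance 4 from (-3, 3, 0):
Start at center + D4*4 = (-7, 3, 4)
  hex 0: (-7, 3, 4)
  hex 1: (-6, 2, 4)
  hex 2: (-5, 1, 4)
  hex 3: (-4, 0, 4)
  hex 4: (-3, -1, 4)
  hex 5: (-2, -1, 3)
  hex 6: (-1, -1, 2)
  hex 7: (0, -1, 1)
  hex 8: (1, -1, 0)
  hex 9: (1, 0, -1)
  hex 10: (1, 1, -2)
  hex 11: (1, 2, -3)
  hex 12: (1, 3, -4)
  hex 13: (0, 4, -4)
  hex 14: (-1, 5, -4)
  hex 15: (-2, 6, -4)
  hex 16: (-3, 7, -4)
  hex 17: (-4, 7, -3)
  hex 18: (-5, 7, -2)
  hex 19: (-6, 7, -1)
  hex 20: (-7, 7, 0)
  hex 21: (-7, 6, 1)
  hex 22: (-7, 5, 2)
  hex 23: (-7, 4, 3)
Sorted: 24 hexes.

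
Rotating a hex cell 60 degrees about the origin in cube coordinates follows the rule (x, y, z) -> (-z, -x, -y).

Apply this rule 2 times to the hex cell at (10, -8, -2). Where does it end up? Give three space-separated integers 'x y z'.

Start: (10, -8, -2)
Step 1: (10, -8, -2) -> (-(-2), -(10), -(-8)) = (2, -10, 8)
Step 2: (2, -10, 8) -> (-(8), -(2), -(-10)) = (-8, -2, 10)

Answer: -8 -2 10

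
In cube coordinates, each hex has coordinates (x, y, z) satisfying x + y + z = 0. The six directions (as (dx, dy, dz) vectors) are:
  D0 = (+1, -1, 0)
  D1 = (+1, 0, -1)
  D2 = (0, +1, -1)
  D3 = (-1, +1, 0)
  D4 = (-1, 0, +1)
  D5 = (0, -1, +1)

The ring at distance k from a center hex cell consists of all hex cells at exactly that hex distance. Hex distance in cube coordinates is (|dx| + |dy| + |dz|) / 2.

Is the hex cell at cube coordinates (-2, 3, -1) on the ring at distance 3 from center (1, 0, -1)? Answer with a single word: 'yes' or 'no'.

|px - cx| = |-2 - 1| = 3
|py - cy| = |3 - 0| = 3
|pz - cz| = |-1 - (-1)| = 0
distance = (3+3+0)/2 = 6/2 = 3
radius = 3; distance == radius -> yes

Answer: yes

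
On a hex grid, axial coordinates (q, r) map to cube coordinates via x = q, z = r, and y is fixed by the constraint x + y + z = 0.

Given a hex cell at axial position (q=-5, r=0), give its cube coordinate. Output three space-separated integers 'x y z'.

x = q = -5
z = r = 0
y = -x - z = -(-5) - (0) = 5

Answer: -5 5 0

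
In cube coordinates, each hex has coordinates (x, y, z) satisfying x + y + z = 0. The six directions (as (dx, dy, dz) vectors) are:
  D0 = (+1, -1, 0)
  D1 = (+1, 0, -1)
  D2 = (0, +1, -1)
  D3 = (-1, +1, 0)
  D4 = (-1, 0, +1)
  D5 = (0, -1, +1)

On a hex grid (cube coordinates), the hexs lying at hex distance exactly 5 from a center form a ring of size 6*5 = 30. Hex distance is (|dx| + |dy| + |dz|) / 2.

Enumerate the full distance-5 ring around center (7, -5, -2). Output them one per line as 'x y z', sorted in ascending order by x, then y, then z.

Answer: 2 -5 3
2 -4 2
2 -3 1
2 -2 0
2 -1 -1
2 0 -2
3 -6 3
3 0 -3
4 -7 3
4 0 -4
5 -8 3
5 0 -5
6 -9 3
6 0 -6
7 -10 3
7 0 -7
8 -10 2
8 -1 -7
9 -10 1
9 -2 -7
10 -10 0
10 -3 -7
11 -10 -1
11 -4 -7
12 -10 -2
12 -9 -3
12 -8 -4
12 -7 -5
12 -6 -6
12 -5 -7

Derivation:
Walk ring at distance 5 from (7, -5, -2):
Start at center + D4*5 = (2, -5, 3)
  hex 0: (2, -5, 3)
  hex 1: (3, -6, 3)
  hex 2: (4, -7, 3)
  hex 3: (5, -8, 3)
  hex 4: (6, -9, 3)
  hex 5: (7, -10, 3)
  hex 6: (8, -10, 2)
  hex 7: (9, -10, 1)
  hex 8: (10, -10, 0)
  hex 9: (11, -10, -1)
  hex 10: (12, -10, -2)
  hex 11: (12, -9, -3)
  hex 12: (12, -8, -4)
  hex 13: (12, -7, -5)
  hex 14: (12, -6, -6)
  hex 15: (12, -5, -7)
  hex 16: (11, -4, -7)
  hex 17: (10, -3, -7)
  hex 18: (9, -2, -7)
  hex 19: (8, -1, -7)
  hex 20: (7, 0, -7)
  hex 21: (6, 0, -6)
  hex 22: (5, 0, -5)
  hex 23: (4, 0, -4)
  hex 24: (3, 0, -3)
  hex 25: (2, 0, -2)
  hex 26: (2, -1, -1)
  hex 27: (2, -2, 0)
  hex 28: (2, -3, 1)
  hex 29: (2, -4, 2)
Sorted: 30 hexes.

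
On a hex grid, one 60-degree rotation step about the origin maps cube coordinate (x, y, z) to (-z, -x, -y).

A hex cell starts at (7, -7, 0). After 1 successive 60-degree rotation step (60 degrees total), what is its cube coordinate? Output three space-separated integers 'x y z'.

Start: (7, -7, 0)
Step 1: (7, -7, 0) -> (-(0), -(7), -(-7)) = (0, -7, 7)

Answer: 0 -7 7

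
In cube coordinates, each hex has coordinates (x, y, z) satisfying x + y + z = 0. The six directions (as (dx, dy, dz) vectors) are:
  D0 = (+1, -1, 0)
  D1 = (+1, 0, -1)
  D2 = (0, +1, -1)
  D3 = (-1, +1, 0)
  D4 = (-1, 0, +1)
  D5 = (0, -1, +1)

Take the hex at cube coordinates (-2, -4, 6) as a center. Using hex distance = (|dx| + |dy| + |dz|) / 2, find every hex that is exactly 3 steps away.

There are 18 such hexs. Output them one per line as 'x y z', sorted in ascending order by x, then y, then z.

Walk ring at distance 3 from (-2, -4, 6):
Start at center + D4*3 = (-5, -4, 9)
  hex 0: (-5, -4, 9)
  hex 1: (-4, -5, 9)
  hex 2: (-3, -6, 9)
  hex 3: (-2, -7, 9)
  hex 4: (-1, -7, 8)
  hex 5: (0, -7, 7)
  hex 6: (1, -7, 6)
  hex 7: (1, -6, 5)
  hex 8: (1, -5, 4)
  hex 9: (1, -4, 3)
  hex 10: (0, -3, 3)
  hex 11: (-1, -2, 3)
  hex 12: (-2, -1, 3)
  hex 13: (-3, -1, 4)
  hex 14: (-4, -1, 5)
  hex 15: (-5, -1, 6)
  hex 16: (-5, -2, 7)
  hex 17: (-5, -3, 8)
Sorted: 18 hexes.

Answer: -5 -4 9
-5 -3 8
-5 -2 7
-5 -1 6
-4 -5 9
-4 -1 5
-3 -6 9
-3 -1 4
-2 -7 9
-2 -1 3
-1 -7 8
-1 -2 3
0 -7 7
0 -3 3
1 -7 6
1 -6 5
1 -5 4
1 -4 3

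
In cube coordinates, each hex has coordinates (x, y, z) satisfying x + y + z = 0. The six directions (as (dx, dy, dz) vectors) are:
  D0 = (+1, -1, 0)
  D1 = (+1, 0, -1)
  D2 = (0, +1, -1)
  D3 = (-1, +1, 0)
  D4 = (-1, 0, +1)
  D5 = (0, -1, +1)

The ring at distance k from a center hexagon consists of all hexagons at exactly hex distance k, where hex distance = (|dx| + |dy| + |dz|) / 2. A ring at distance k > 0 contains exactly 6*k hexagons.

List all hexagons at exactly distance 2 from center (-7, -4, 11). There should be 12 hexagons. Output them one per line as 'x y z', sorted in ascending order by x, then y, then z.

Walk ring at distance 2 from (-7, -4, 11):
Start at center + D4*2 = (-9, -4, 13)
  hex 0: (-9, -4, 13)
  hex 1: (-8, -5, 13)
  hex 2: (-7, -6, 13)
  hex 3: (-6, -6, 12)
  hex 4: (-5, -6, 11)
  hex 5: (-5, -5, 10)
  hex 6: (-5, -4, 9)
  hex 7: (-6, -3, 9)
  hex 8: (-7, -2, 9)
  hex 9: (-8, -2, 10)
  hex 10: (-9, -2, 11)
  hex 11: (-9, -3, 12)
Sorted: 12 hexes.

Answer: -9 -4 13
-9 -3 12
-9 -2 11
-8 -5 13
-8 -2 10
-7 -6 13
-7 -2 9
-6 -6 12
-6 -3 9
-5 -6 11
-5 -5 10
-5 -4 9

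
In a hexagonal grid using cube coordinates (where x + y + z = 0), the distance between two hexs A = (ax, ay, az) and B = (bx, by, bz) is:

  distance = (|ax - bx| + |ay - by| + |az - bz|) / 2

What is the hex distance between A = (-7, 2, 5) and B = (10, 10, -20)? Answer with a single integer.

|ax - bx| = |-7 - 10| = 17
|ay - by| = |2 - 10| = 8
|az - bz| = |5 - (-20)| = 25
distance = (17 + 8 + 25) / 2 = 50 / 2 = 25

Answer: 25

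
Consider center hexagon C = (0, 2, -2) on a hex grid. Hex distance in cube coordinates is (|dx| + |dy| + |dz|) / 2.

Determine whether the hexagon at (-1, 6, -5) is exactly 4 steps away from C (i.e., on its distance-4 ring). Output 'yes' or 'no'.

Answer: yes

Derivation:
|px - cx| = |-1 - 0| = 1
|py - cy| = |6 - 2| = 4
|pz - cz| = |-5 - (-2)| = 3
distance = (1+4+3)/2 = 8/2 = 4
radius = 4; distance == radius -> yes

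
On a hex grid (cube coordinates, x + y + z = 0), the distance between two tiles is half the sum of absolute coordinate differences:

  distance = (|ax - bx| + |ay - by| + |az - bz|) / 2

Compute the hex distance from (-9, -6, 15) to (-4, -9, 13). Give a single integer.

Answer: 5

Derivation:
|ax - bx| = |-9 - (-4)| = 5
|ay - by| = |-6 - (-9)| = 3
|az - bz| = |15 - 13| = 2
distance = (5 + 3 + 2) / 2 = 10 / 2 = 5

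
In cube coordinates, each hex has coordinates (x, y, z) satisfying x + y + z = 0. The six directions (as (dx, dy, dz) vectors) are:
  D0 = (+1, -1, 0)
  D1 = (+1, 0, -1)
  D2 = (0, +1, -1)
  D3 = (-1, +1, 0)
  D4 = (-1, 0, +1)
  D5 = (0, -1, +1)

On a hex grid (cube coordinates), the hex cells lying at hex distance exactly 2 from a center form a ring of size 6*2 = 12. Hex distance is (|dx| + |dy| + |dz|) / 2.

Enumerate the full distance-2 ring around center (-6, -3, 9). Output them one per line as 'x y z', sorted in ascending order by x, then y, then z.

Answer: -8 -3 11
-8 -2 10
-8 -1 9
-7 -4 11
-7 -1 8
-6 -5 11
-6 -1 7
-5 -5 10
-5 -2 7
-4 -5 9
-4 -4 8
-4 -3 7

Derivation:
Walk ring at distance 2 from (-6, -3, 9):
Start at center + D4*2 = (-8, -3, 11)
  hex 0: (-8, -3, 11)
  hex 1: (-7, -4, 11)
  hex 2: (-6, -5, 11)
  hex 3: (-5, -5, 10)
  hex 4: (-4, -5, 9)
  hex 5: (-4, -4, 8)
  hex 6: (-4, -3, 7)
  hex 7: (-5, -2, 7)
  hex 8: (-6, -1, 7)
  hex 9: (-7, -1, 8)
  hex 10: (-8, -1, 9)
  hex 11: (-8, -2, 10)
Sorted: 12 hexes.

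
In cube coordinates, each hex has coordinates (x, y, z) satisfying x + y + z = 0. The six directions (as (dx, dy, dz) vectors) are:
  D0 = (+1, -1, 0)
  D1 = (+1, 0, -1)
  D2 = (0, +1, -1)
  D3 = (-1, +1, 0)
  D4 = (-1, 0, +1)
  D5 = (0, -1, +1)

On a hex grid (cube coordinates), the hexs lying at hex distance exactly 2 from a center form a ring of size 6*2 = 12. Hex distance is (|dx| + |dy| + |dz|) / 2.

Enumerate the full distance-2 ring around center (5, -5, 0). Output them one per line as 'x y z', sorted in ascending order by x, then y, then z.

Walk ring at distance 2 from (5, -5, 0):
Start at center + D4*2 = (3, -5, 2)
  hex 0: (3, -5, 2)
  hex 1: (4, -6, 2)
  hex 2: (5, -7, 2)
  hex 3: (6, -7, 1)
  hex 4: (7, -7, 0)
  hex 5: (7, -6, -1)
  hex 6: (7, -5, -2)
  hex 7: (6, -4, -2)
  hex 8: (5, -3, -2)
  hex 9: (4, -3, -1)
  hex 10: (3, -3, 0)
  hex 11: (3, -4, 1)
Sorted: 12 hexes.

Answer: 3 -5 2
3 -4 1
3 -3 0
4 -6 2
4 -3 -1
5 -7 2
5 -3 -2
6 -7 1
6 -4 -2
7 -7 0
7 -6 -1
7 -5 -2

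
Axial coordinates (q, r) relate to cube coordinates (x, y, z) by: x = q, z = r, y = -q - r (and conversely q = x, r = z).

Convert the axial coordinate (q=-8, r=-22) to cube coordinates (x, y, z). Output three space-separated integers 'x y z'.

Answer: -8 30 -22

Derivation:
x = q = -8
z = r = -22
y = -x - z = -(-8) - (-22) = 30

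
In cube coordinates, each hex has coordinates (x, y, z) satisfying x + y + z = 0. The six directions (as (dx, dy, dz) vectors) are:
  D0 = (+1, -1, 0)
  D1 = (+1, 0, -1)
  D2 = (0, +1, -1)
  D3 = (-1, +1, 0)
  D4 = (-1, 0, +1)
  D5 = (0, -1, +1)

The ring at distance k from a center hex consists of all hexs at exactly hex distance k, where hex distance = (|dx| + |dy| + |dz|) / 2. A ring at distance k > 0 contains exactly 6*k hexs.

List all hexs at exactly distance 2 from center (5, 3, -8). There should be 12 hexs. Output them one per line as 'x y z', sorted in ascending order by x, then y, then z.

Answer: 3 3 -6
3 4 -7
3 5 -8
4 2 -6
4 5 -9
5 1 -6
5 5 -10
6 1 -7
6 4 -10
7 1 -8
7 2 -9
7 3 -10

Derivation:
Walk ring at distance 2 from (5, 3, -8):
Start at center + D4*2 = (3, 3, -6)
  hex 0: (3, 3, -6)
  hex 1: (4, 2, -6)
  hex 2: (5, 1, -6)
  hex 3: (6, 1, -7)
  hex 4: (7, 1, -8)
  hex 5: (7, 2, -9)
  hex 6: (7, 3, -10)
  hex 7: (6, 4, -10)
  hex 8: (5, 5, -10)
  hex 9: (4, 5, -9)
  hex 10: (3, 5, -8)
  hex 11: (3, 4, -7)
Sorted: 12 hexes.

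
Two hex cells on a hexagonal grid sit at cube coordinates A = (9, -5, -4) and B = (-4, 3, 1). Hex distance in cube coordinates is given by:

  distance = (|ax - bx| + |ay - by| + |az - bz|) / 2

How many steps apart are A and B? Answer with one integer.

|ax - bx| = |9 - (-4)| = 13
|ay - by| = |-5 - 3| = 8
|az - bz| = |-4 - 1| = 5
distance = (13 + 8 + 5) / 2 = 26 / 2 = 13

Answer: 13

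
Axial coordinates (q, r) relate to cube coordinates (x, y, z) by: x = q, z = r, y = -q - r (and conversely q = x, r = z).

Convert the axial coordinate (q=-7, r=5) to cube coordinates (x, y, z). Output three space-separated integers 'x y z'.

Answer: -7 2 5

Derivation:
x = q = -7
z = r = 5
y = -x - z = -(-7) - (5) = 2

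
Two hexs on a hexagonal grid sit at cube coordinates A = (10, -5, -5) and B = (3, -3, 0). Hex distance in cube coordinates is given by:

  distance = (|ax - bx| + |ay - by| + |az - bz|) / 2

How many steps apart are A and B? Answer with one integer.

Answer: 7

Derivation:
|ax - bx| = |10 - 3| = 7
|ay - by| = |-5 - (-3)| = 2
|az - bz| = |-5 - 0| = 5
distance = (7 + 2 + 5) / 2 = 14 / 2 = 7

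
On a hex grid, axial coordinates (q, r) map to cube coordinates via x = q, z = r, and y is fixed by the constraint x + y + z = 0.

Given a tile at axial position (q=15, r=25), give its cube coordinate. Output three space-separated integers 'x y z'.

x = q = 15
z = r = 25
y = -x - z = -(15) - (25) = -40

Answer: 15 -40 25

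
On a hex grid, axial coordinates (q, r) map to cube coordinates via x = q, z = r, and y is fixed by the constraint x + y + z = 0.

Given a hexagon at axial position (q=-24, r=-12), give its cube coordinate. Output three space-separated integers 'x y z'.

Answer: -24 36 -12

Derivation:
x = q = -24
z = r = -12
y = -x - z = -(-24) - (-12) = 36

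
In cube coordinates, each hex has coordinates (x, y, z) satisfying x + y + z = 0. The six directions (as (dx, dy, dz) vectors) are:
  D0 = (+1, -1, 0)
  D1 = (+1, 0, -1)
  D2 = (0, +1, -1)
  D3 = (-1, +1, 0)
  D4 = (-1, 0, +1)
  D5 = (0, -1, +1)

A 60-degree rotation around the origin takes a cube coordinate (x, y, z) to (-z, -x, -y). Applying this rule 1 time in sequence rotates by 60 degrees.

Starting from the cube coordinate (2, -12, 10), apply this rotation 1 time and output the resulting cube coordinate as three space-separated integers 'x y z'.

Start: (2, -12, 10)
Step 1: (2, -12, 10) -> (-(10), -(2), -(-12)) = (-10, -2, 12)

Answer: -10 -2 12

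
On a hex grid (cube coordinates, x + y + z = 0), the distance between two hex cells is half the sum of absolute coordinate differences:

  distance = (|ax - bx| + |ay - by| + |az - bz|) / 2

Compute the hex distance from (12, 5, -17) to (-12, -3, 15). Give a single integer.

Answer: 32

Derivation:
|ax - bx| = |12 - (-12)| = 24
|ay - by| = |5 - (-3)| = 8
|az - bz| = |-17 - 15| = 32
distance = (24 + 8 + 32) / 2 = 64 / 2 = 32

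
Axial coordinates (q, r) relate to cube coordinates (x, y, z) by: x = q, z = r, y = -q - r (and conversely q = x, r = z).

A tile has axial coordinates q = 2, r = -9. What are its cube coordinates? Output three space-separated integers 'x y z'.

Answer: 2 7 -9

Derivation:
x = q = 2
z = r = -9
y = -x - z = -(2) - (-9) = 7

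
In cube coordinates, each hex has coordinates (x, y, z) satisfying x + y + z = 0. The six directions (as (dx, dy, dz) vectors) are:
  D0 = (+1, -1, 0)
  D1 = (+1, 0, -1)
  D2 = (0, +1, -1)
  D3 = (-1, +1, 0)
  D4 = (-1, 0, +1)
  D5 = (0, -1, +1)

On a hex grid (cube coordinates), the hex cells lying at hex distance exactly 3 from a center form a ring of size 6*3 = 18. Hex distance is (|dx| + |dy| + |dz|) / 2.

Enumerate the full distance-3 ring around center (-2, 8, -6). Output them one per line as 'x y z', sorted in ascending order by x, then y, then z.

Walk ring at distance 3 from (-2, 8, -6):
Start at center + D4*3 = (-5, 8, -3)
  hex 0: (-5, 8, -3)
  hex 1: (-4, 7, -3)
  hex 2: (-3, 6, -3)
  hex 3: (-2, 5, -3)
  hex 4: (-1, 5, -4)
  hex 5: (0, 5, -5)
  hex 6: (1, 5, -6)
  hex 7: (1, 6, -7)
  hex 8: (1, 7, -8)
  hex 9: (1, 8, -9)
  hex 10: (0, 9, -9)
  hex 11: (-1, 10, -9)
  hex 12: (-2, 11, -9)
  hex 13: (-3, 11, -8)
  hex 14: (-4, 11, -7)
  hex 15: (-5, 11, -6)
  hex 16: (-5, 10, -5)
  hex 17: (-5, 9, -4)
Sorted: 18 hexes.

Answer: -5 8 -3
-5 9 -4
-5 10 -5
-5 11 -6
-4 7 -3
-4 11 -7
-3 6 -3
-3 11 -8
-2 5 -3
-2 11 -9
-1 5 -4
-1 10 -9
0 5 -5
0 9 -9
1 5 -6
1 6 -7
1 7 -8
1 8 -9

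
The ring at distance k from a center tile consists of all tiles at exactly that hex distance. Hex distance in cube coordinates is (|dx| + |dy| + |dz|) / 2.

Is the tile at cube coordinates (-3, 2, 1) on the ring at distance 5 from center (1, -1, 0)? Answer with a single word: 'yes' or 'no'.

|px - cx| = |-3 - 1| = 4
|py - cy| = |2 - (-1)| = 3
|pz - cz| = |1 - 0| = 1
distance = (4+3+1)/2 = 8/2 = 4
radius = 5; distance != radius -> no

Answer: no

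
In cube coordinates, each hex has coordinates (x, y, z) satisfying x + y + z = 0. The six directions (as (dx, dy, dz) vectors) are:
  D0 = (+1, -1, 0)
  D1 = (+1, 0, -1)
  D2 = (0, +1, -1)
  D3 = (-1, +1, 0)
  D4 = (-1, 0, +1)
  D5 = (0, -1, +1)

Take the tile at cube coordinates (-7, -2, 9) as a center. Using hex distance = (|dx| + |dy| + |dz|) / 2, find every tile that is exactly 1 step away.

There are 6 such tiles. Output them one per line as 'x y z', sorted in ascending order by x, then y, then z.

Walk ring at distance 1 from (-7, -2, 9):
Start at center + D4*1 = (-8, -2, 10)
  hex 0: (-8, -2, 10)
  hex 1: (-7, -3, 10)
  hex 2: (-6, -3, 9)
  hex 3: (-6, -2, 8)
  hex 4: (-7, -1, 8)
  hex 5: (-8, -1, 9)
Sorted: 6 hexes.

Answer: -8 -2 10
-8 -1 9
-7 -3 10
-7 -1 8
-6 -3 9
-6 -2 8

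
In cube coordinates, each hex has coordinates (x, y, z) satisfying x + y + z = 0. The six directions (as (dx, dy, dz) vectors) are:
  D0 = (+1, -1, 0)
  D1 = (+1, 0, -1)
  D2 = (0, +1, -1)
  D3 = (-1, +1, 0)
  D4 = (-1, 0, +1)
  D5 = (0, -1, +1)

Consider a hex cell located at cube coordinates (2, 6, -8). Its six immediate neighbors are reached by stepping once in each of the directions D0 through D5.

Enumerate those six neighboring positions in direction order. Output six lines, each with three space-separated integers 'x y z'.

Center: (2, 6, -8). Add each direction:
  D0: (2, 6, -8) + (1, -1, 0) = (3, 5, -8)
  D1: (2, 6, -8) + (1, 0, -1) = (3, 6, -9)
  D2: (2, 6, -8) + (0, 1, -1) = (2, 7, -9)
  D3: (2, 6, -8) + (-1, 1, 0) = (1, 7, -8)
  D4: (2, 6, -8) + (-1, 0, 1) = (1, 6, -7)
  D5: (2, 6, -8) + (0, -1, 1) = (2, 5, -7)

Answer: 3 5 -8
3 6 -9
2 7 -9
1 7 -8
1 6 -7
2 5 -7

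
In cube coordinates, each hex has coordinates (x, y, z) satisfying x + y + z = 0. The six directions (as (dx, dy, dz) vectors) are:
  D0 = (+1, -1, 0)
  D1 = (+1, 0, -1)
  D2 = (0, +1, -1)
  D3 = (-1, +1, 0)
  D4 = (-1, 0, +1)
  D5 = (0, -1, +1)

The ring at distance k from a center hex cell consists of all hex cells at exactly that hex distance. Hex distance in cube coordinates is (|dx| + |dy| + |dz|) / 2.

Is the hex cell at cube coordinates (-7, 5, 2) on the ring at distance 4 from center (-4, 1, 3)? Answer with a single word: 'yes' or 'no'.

|px - cx| = |-7 - (-4)| = 3
|py - cy| = |5 - 1| = 4
|pz - cz| = |2 - 3| = 1
distance = (3+4+1)/2 = 8/2 = 4
radius = 4; distance == radius -> yes

Answer: yes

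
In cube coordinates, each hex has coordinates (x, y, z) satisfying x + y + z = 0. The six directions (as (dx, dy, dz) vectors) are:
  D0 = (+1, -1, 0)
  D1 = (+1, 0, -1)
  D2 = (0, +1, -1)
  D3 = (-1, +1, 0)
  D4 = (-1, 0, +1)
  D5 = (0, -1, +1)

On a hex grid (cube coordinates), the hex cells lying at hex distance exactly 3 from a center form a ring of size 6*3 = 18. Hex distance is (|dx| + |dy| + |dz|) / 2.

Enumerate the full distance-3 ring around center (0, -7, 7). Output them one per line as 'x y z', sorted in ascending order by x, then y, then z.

Walk ring at distance 3 from (0, -7, 7):
Start at center + D4*3 = (-3, -7, 10)
  hex 0: (-3, -7, 10)
  hex 1: (-2, -8, 10)
  hex 2: (-1, -9, 10)
  hex 3: (0, -10, 10)
  hex 4: (1, -10, 9)
  hex 5: (2, -10, 8)
  hex 6: (3, -10, 7)
  hex 7: (3, -9, 6)
  hex 8: (3, -8, 5)
  hex 9: (3, -7, 4)
  hex 10: (2, -6, 4)
  hex 11: (1, -5, 4)
  hex 12: (0, -4, 4)
  hex 13: (-1, -4, 5)
  hex 14: (-2, -4, 6)
  hex 15: (-3, -4, 7)
  hex 16: (-3, -5, 8)
  hex 17: (-3, -6, 9)
Sorted: 18 hexes.

Answer: -3 -7 10
-3 -6 9
-3 -5 8
-3 -4 7
-2 -8 10
-2 -4 6
-1 -9 10
-1 -4 5
0 -10 10
0 -4 4
1 -10 9
1 -5 4
2 -10 8
2 -6 4
3 -10 7
3 -9 6
3 -8 5
3 -7 4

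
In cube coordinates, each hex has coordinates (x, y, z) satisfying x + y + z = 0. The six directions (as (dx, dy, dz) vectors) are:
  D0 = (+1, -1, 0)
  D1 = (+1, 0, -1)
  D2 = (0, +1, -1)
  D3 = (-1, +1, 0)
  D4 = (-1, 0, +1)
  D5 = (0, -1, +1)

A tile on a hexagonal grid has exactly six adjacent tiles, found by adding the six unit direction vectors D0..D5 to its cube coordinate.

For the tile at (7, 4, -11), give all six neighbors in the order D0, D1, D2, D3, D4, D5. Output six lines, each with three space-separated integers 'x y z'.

Center: (7, 4, -11). Add each direction:
  D0: (7, 4, -11) + (1, -1, 0) = (8, 3, -11)
  D1: (7, 4, -11) + (1, 0, -1) = (8, 4, -12)
  D2: (7, 4, -11) + (0, 1, -1) = (7, 5, -12)
  D3: (7, 4, -11) + (-1, 1, 0) = (6, 5, -11)
  D4: (7, 4, -11) + (-1, 0, 1) = (6, 4, -10)
  D5: (7, 4, -11) + (0, -1, 1) = (7, 3, -10)

Answer: 8 3 -11
8 4 -12
7 5 -12
6 5 -11
6 4 -10
7 3 -10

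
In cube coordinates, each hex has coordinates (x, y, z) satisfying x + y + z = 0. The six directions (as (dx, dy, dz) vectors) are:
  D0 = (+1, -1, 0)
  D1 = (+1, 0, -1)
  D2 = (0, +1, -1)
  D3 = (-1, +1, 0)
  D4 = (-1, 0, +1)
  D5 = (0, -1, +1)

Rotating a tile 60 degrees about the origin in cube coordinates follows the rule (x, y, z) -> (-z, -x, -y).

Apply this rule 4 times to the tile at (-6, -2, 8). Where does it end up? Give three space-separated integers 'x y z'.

Answer: 8 -6 -2

Derivation:
Start: (-6, -2, 8)
Step 1: (-6, -2, 8) -> (-(8), -(-6), -(-2)) = (-8, 6, 2)
Step 2: (-8, 6, 2) -> (-(2), -(-8), -(6)) = (-2, 8, -6)
Step 3: (-2, 8, -6) -> (-(-6), -(-2), -(8)) = (6, 2, -8)
Step 4: (6, 2, -8) -> (-(-8), -(6), -(2)) = (8, -6, -2)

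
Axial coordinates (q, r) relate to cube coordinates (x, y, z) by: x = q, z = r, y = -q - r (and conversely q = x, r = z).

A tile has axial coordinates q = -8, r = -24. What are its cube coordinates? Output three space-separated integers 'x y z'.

x = q = -8
z = r = -24
y = -x - z = -(-8) - (-24) = 32

Answer: -8 32 -24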